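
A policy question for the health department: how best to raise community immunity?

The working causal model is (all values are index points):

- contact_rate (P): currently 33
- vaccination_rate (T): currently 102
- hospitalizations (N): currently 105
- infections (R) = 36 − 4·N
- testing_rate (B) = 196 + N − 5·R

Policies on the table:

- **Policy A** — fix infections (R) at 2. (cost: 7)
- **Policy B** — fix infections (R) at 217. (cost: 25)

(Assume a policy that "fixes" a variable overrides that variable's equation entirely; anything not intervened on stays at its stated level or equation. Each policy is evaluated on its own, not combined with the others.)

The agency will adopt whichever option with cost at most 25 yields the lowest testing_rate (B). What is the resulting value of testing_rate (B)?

-784

Policy A (R := 2):
  N = 105
  R = 2
  B = 196 + 105 − 5·2 = 291
Policy B (R := 217):
  N = 105
  R = 217
  B = 196 + 105 − 5·217 = -784
Comparing — Policy A: B=291, Policy B: B=-784. Lowest is -784 (Policy B).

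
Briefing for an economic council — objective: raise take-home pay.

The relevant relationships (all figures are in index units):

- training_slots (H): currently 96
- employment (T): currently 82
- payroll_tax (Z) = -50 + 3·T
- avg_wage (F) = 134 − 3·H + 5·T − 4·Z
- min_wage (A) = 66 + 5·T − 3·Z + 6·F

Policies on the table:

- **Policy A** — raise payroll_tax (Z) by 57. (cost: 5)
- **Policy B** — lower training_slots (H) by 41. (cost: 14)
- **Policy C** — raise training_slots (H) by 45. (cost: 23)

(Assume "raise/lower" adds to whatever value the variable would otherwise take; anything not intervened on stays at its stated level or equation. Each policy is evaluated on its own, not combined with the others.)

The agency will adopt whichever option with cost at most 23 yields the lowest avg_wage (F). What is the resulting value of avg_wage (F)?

Policy A (Z + 57):
  H = 96
  T = 82
  Z = -50 + 3·82 (+57 from intervention) = 253
  F = 134 − 3·96 + 5·82 − 4·253 = -756
Policy B (H − 41):
  H = 96 − 41 = 55
  T = 82
  Z = -50 + 3·82 = 196
  F = 134 − 3·55 + 5·82 − 4·196 = -405
Policy C (H + 45):
  H = 96 + 45 = 141
  T = 82
  Z = -50 + 3·82 = 196
  F = 134 − 3·141 + 5·82 − 4·196 = -663
Comparing — Policy A: F=-756, Policy B: F=-405, Policy C: F=-663. Lowest is -756 (Policy A).

-756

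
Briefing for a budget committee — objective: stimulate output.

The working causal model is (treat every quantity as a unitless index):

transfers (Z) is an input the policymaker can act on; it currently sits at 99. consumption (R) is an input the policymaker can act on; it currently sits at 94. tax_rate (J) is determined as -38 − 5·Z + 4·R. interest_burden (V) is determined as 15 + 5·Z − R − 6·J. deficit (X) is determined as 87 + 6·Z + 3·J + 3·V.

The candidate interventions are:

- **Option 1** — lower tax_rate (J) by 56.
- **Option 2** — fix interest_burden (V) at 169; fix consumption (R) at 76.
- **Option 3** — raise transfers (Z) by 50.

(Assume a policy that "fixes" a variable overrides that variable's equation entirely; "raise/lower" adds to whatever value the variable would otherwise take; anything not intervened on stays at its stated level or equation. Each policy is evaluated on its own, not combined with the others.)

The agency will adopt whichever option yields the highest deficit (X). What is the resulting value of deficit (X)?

Option 1 (J − 56):
  Z = 99
  R = 94
  J = -38 − 5·99 + 4·94 (−56 from intervention) = -213
  V = 15 + 5·99 − 94 − 6·(-213) = 1694
  X = 87 + 6·99 + 3·(-213) + 3·1694 = 5124
Option 2 (V := 169, R := 76):
  Z = 99
  R = 76
  J = -38 − 5·99 + 4·76 = -229
  V = 169
  X = 87 + 6·99 + 3·(-229) + 3·169 = 501
Option 3 (Z + 50):
  Z = 99 + 50 = 149
  R = 94
  J = -38 − 5·149 + 4·94 = -407
  V = 15 + 5·149 − 94 − 6·(-407) = 3108
  X = 87 + 6·149 + 3·(-407) + 3·3108 = 9084
Comparing — Option 1: X=5124, Option 2: X=501, Option 3: X=9084. Highest is 9084 (Option 3).

9084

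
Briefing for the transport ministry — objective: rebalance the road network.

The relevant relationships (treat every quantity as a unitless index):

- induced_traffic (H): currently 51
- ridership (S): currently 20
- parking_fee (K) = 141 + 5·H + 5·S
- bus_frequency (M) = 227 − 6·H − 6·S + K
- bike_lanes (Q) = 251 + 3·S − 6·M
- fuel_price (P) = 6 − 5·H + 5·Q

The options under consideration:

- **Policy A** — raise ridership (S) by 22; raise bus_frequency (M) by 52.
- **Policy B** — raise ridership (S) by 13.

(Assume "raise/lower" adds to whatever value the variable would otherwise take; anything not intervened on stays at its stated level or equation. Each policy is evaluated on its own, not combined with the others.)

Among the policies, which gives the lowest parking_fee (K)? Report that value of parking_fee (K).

Policy A (S + 22, M + 52):
  H = 51
  S = 20 + 22 = 42
  K = 141 + 5·51 + 5·42 = 606
Policy B (S + 13):
  H = 51
  S = 20 + 13 = 33
  K = 141 + 5·51 + 5·33 = 561
Comparing — Policy A: K=606, Policy B: K=561. Lowest is 561 (Policy B).

561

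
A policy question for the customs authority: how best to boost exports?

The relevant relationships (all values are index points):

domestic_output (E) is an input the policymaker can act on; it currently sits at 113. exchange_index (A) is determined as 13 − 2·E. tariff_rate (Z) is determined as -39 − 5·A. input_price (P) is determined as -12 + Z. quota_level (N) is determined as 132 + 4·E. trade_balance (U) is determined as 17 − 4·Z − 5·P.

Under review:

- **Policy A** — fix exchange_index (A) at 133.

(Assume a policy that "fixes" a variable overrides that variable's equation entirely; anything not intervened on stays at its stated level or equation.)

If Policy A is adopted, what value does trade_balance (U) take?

6413

Policy A (A := 133):
  E = 113
  A = 133
  Z = -39 − 5·133 = -704
  P = -12 + (-704) = -716
  U = 17 − 4·(-704) − 5·(-716) = 6413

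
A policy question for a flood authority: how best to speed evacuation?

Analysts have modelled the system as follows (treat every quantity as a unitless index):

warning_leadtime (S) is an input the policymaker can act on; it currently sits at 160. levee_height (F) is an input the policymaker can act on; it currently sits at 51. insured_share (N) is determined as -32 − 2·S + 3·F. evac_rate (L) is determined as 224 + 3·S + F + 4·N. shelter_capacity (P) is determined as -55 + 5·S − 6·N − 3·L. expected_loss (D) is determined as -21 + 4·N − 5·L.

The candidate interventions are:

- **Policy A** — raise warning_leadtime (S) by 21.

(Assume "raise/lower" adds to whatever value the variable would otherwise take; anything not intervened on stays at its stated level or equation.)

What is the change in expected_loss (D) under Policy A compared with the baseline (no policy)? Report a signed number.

Baseline:
  S = 160
  F = 51
  N = -32 − 2·160 + 3·51 = -199
  L = 224 + 3·160 + 51 + 4·(-199) = -41
  D = -21 + 4·(-199) − 5·(-41) = -612
Policy A (S + 21):
  S = 160 + 21 = 181
  F = 51
  N = -32 − 2·181 + 3·51 = -241
  L = 224 + 3·181 + 51 + 4·(-241) = -146
  D = -21 + 4·(-241) − 5·(-146) = -255
Change in D: -255 − (-612) = 357

357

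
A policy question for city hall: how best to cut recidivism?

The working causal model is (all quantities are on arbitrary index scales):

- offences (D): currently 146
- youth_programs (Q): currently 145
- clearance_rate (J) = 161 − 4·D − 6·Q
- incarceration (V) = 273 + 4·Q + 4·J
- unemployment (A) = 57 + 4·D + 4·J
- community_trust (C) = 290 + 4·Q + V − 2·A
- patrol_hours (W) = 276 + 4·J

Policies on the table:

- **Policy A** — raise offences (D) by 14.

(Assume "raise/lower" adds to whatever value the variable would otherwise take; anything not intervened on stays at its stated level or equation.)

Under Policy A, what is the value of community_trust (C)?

5725

Policy A (D + 14):
  D = 146 + 14 = 160
  Q = 145
  J = 161 − 4·160 − 6·145 = -1349
  V = 273 + 4·145 + 4·(-1349) = -4543
  A = 57 + 4·160 + 4·(-1349) = -4699
  C = 290 + 4·145 + (-4543) − 2·(-4699) = 5725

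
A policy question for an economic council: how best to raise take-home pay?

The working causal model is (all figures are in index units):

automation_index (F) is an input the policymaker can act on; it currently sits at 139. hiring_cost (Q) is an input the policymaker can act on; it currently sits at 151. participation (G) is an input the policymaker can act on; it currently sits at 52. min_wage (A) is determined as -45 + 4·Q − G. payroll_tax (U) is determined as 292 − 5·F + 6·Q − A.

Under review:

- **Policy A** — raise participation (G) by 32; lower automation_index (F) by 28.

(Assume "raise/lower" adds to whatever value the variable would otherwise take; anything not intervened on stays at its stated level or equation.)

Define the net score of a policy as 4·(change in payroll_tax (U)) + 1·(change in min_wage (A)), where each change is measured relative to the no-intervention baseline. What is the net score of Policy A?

656

Baseline:
  F = 139
  Q = 151
  G = 52
  A = -45 + 4·151 − 52 = 507
  U = 292 − 5·139 + 6·151 − 507 = -4
Policy A (G + 32, F − 28):
  F = 139 − 28 = 111
  Q = 151
  G = 52 + 32 = 84
  A = -45 + 4·151 − 84 = 475
  U = 292 − 5·111 + 6·151 − 475 = 168
ΔU = 168 − (-4) = 172; ΔA = 475 − 507 = -32
Score = 4·172 + 1·(-32) = 656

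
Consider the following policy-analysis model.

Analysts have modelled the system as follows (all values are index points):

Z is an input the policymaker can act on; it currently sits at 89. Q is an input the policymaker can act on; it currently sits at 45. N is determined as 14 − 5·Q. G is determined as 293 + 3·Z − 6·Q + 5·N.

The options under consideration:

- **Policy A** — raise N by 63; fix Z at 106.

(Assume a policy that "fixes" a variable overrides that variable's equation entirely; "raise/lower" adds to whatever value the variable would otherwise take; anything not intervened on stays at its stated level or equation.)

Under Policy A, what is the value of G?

-399

Policy A (N + 63, Z := 106):
  Z = 106
  Q = 45
  N = 14 − 5·45 (+63 from intervention) = -148
  G = 293 + 3·106 − 6·45 + 5·(-148) = -399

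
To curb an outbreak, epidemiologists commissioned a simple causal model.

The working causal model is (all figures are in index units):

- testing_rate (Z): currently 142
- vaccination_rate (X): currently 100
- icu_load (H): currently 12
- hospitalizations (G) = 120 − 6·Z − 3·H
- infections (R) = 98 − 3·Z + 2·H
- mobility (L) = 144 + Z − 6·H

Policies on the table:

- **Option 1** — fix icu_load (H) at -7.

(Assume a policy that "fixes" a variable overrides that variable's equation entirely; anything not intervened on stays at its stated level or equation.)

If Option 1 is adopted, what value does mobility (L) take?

Option 1 (H := -7):
  Z = 142
  H = -7
  L = 144 + 142 − 6·(-7) = 328

328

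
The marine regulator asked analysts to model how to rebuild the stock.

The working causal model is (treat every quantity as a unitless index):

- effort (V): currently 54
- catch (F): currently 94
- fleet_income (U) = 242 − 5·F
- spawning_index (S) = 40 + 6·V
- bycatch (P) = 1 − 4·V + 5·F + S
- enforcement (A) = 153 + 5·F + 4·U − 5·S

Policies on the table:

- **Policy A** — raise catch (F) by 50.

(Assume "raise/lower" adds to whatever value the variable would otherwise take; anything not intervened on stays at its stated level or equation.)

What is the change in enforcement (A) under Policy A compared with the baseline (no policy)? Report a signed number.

Baseline:
  V = 54
  F = 94
  U = 242 − 5·94 = -228
  S = 40 + 6·54 = 364
  A = 153 + 5·94 + 4·(-228) − 5·364 = -2109
Policy A (F + 50):
  V = 54
  F = 94 + 50 = 144
  U = 242 − 5·144 = -478
  S = 40 + 6·54 = 364
  A = 153 + 5·144 + 4·(-478) − 5·364 = -2859
Change in A: -2859 − (-2109) = -750

-750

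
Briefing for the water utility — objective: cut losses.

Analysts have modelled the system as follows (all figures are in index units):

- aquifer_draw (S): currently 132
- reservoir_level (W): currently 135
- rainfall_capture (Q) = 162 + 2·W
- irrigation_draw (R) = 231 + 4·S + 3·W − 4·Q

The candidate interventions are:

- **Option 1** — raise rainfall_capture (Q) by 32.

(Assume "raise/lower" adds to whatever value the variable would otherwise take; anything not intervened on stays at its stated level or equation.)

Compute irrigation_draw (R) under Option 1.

-692

Option 1 (Q + 32):
  S = 132
  W = 135
  Q = 162 + 2·135 (+32 from intervention) = 464
  R = 231 + 4·132 + 3·135 − 4·464 = -692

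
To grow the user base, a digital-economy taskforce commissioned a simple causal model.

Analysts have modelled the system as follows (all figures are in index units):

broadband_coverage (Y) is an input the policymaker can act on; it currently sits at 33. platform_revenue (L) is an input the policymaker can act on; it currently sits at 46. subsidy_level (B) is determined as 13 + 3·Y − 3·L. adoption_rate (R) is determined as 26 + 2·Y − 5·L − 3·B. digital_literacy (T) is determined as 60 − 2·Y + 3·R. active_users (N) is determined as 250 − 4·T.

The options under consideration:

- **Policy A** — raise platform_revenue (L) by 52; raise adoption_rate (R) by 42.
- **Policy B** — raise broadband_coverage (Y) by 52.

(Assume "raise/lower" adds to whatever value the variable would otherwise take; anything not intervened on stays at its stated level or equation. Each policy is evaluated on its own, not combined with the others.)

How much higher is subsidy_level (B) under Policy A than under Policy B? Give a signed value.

Policy A (L + 52, R + 42):
  Y = 33
  L = 46 + 52 = 98
  B = 13 + 3·33 − 3·98 = -182
Policy B (Y + 52):
  Y = 33 + 52 = 85
  L = 46
  B = 13 + 3·85 − 3·46 = 130
B: -182 − 130 = -312

-312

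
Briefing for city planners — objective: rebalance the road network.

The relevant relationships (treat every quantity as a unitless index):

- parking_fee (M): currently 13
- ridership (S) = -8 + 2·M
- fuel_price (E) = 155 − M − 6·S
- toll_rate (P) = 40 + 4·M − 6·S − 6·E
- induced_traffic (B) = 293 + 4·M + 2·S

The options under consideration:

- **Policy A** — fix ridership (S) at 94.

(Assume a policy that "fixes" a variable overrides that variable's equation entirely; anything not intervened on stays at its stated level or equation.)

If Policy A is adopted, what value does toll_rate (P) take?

Policy A (S := 94):
  M = 13
  S = 94
  E = 155 − 13 − 6·94 = -422
  P = 40 + 4·13 − 6·94 − 6·(-422) = 2060

2060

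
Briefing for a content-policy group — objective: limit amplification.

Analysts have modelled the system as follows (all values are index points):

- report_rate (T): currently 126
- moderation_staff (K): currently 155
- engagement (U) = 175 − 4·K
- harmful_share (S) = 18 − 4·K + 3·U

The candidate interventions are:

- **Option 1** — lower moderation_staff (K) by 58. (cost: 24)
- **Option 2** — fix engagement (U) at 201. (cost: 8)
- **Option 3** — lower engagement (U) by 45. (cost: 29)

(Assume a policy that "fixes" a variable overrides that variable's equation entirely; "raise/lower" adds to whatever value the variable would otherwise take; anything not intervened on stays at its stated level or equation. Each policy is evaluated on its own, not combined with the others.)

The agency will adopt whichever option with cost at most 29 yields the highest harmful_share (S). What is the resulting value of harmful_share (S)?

1

Option 1 (K − 58):
  K = 155 − 58 = 97
  U = 175 − 4·97 = -213
  S = 18 − 4·97 + 3·(-213) = -1009
Option 2 (U := 201):
  K = 155
  U = 201
  S = 18 − 4·155 + 3·201 = 1
Option 3 (U − 45):
  K = 155
  U = 175 − 4·155 (−45 from intervention) = -490
  S = 18 − 4·155 + 3·(-490) = -2072
Comparing — Option 1: S=-1009, Option 2: S=1, Option 3: S=-2072. Highest is 1 (Option 2).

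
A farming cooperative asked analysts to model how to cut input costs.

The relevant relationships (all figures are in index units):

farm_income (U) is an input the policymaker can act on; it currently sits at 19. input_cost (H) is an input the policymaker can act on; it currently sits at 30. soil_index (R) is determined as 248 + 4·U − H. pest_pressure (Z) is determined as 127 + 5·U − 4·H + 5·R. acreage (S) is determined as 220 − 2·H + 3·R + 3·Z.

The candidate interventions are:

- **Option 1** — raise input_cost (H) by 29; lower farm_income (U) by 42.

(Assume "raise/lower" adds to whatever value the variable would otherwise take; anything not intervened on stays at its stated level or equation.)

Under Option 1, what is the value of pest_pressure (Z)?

Option 1 (H + 29, U − 42):
  U = 19 − 42 = -23
  H = 30 + 29 = 59
  R = 248 + 4·(-23) − 59 = 97
  Z = 127 + 5·(-23) − 4·59 + 5·97 = 261

261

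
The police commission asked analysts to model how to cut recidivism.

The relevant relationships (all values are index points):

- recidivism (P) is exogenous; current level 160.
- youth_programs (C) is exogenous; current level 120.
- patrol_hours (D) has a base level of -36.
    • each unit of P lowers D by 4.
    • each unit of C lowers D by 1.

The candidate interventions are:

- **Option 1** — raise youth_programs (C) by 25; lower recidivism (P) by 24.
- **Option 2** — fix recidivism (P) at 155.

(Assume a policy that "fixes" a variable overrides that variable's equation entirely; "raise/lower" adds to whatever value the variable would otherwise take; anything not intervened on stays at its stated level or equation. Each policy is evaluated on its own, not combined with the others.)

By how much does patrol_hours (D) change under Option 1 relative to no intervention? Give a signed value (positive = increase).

71

Baseline:
  P = 160
  C = 120
  D = -36 − 4·160 − 120 = -796
Option 1 (C + 25, P − 24):
  P = 160 − 24 = 136
  C = 120 + 25 = 145
  D = -36 − 4·136 − 145 = -725
Change in D: -725 − (-796) = 71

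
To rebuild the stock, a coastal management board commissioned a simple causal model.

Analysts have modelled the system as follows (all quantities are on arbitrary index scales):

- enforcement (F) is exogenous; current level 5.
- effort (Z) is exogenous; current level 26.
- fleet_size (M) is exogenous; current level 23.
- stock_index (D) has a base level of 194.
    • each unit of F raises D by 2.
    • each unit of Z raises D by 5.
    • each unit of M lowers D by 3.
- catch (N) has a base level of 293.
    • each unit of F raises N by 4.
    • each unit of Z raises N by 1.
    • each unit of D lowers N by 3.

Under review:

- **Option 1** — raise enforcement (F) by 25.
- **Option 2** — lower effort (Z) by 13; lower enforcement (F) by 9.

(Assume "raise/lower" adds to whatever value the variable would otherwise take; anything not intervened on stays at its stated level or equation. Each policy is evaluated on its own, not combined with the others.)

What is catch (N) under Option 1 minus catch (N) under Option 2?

Option 1 (F + 25):
  F = 5 + 25 = 30
  Z = 26
  M = 23
  D = 194 + 2·30 + 5·26 − 3·23 = 315
  N = 293 + 4·30 + 26 − 3·315 = -506
Option 2 (Z − 13, F − 9):
  F = 5 − 9 = -4
  Z = 26 − 13 = 13
  M = 23
  D = 194 + 2·(-4) + 5·13 − 3·23 = 182
  N = 293 + 4·(-4) + 13 − 3·182 = -256
N: -506 − (-256) = -250

-250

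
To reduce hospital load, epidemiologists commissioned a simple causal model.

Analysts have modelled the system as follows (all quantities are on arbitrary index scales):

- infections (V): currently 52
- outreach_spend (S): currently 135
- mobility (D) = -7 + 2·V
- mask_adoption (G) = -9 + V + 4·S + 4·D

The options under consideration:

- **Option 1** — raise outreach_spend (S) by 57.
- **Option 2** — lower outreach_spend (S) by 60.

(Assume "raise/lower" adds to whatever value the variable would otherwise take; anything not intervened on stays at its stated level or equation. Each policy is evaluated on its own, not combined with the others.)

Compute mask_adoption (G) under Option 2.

731

Option 2 (S − 60):
  V = 52
  S = 135 − 60 = 75
  D = -7 + 2·52 = 97
  G = -9 + 52 + 4·75 + 4·97 = 731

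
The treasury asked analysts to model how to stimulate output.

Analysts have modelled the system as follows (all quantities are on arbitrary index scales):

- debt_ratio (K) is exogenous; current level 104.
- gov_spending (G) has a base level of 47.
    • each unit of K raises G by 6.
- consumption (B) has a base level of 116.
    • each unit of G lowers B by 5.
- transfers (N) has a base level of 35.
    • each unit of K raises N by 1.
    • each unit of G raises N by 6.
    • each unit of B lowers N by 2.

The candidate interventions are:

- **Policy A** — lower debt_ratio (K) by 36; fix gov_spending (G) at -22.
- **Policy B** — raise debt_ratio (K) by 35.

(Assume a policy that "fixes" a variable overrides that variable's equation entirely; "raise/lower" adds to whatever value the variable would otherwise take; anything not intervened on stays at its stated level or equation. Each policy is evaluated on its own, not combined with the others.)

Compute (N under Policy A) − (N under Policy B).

-14519

Policy A (K − 36, G := -22):
  K = 104 − 36 = 68
  G = -22
  B = 116 − 5·(-22) = 226
  N = 35 + 68 + 6·(-22) − 2·226 = -481
Policy B (K + 35):
  K = 104 + 35 = 139
  G = 47 + 6·139 = 881
  B = 116 − 5·881 = -4289
  N = 35 + 139 + 6·881 − 2·(-4289) = 14038
N: -481 − 14038 = -14519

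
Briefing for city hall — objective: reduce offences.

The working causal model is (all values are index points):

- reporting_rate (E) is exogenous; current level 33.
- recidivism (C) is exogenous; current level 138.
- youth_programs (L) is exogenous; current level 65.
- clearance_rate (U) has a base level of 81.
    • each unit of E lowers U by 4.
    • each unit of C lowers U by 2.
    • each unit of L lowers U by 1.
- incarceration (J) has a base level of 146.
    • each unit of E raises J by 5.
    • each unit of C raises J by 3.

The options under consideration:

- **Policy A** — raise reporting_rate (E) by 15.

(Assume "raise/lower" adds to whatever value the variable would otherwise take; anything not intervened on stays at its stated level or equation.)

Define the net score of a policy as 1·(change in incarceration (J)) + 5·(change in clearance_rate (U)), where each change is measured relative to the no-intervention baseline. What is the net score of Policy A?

-225

Baseline:
  E = 33
  C = 138
  L = 65
  U = 81 − 4·33 − 2·138 − 65 = -392
  J = 146 + 5·33 + 3·138 = 725
Policy A (E + 15):
  E = 33 + 15 = 48
  C = 138
  L = 65
  U = 81 − 4·48 − 2·138 − 65 = -452
  J = 146 + 5·48 + 3·138 = 800
ΔJ = 800 − 725 = 75; ΔU = -452 − (-392) = -60
Score = 1·75 + 5·(-60) = -225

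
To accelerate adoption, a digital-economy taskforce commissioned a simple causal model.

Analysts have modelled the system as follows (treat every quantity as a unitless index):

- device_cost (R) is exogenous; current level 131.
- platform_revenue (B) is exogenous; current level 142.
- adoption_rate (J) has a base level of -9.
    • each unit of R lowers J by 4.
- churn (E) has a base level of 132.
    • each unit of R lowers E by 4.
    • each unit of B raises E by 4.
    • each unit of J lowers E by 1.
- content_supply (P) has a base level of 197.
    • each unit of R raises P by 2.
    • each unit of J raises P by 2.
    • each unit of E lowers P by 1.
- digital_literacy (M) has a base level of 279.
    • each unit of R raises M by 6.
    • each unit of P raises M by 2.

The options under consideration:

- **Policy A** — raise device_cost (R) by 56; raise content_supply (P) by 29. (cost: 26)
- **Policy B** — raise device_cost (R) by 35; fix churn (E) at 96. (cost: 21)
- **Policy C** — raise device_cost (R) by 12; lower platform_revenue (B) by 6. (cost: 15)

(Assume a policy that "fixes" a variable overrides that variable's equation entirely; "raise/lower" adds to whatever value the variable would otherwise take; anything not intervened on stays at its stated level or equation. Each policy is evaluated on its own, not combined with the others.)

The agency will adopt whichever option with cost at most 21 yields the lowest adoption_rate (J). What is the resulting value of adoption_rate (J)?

Policy B (R + 35, E := 96):
  R = 131 + 35 = 166
  J = -9 − 4·166 = -673
Policy C (R + 12, B − 6):
  R = 131 + 12 = 143
  J = -9 − 4·143 = -581
Comparing — Policy B: J=-673, Policy C: J=-581. Lowest is -673 (Policy B).

-673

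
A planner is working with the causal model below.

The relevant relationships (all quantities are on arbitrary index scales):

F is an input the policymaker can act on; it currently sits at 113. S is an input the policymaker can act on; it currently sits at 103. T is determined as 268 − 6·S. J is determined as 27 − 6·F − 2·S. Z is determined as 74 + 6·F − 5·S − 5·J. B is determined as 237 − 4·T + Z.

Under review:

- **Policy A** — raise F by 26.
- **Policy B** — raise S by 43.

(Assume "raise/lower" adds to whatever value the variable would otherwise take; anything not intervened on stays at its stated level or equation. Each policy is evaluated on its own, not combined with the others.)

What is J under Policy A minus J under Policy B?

-70

Policy A (F + 26):
  F = 113 + 26 = 139
  S = 103
  J = 27 − 6·139 − 2·103 = -1013
Policy B (S + 43):
  F = 113
  S = 103 + 43 = 146
  J = 27 − 6·113 − 2·146 = -943
J: -1013 − (-943) = -70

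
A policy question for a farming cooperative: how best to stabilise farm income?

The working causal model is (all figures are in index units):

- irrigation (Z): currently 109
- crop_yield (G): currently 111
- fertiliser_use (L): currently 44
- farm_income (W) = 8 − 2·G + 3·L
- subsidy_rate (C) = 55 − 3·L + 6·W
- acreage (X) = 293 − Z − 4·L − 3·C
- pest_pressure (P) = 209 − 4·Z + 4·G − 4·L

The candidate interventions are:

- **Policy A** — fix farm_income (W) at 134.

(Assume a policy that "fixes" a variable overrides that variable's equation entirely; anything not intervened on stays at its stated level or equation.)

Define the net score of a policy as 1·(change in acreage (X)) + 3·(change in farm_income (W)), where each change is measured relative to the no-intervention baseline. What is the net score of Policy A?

-3240

Baseline:
  Z = 109
  G = 111
  L = 44
  W = 8 − 2·111 + 3·44 = -82
  C = 55 − 3·44 + 6·(-82) = -569
  X = 293 − 109 − 4·44 − 3·(-569) = 1715
Policy A (W := 134):
  Z = 109
  G = 111
  L = 44
  W = 134
  C = 55 − 3·44 + 6·134 = 727
  X = 293 − 109 − 4·44 − 3·727 = -2173
ΔX = -2173 − 1715 = -3888; ΔW = 134 − (-82) = 216
Score = 1·(-3888) + 3·216 = -3240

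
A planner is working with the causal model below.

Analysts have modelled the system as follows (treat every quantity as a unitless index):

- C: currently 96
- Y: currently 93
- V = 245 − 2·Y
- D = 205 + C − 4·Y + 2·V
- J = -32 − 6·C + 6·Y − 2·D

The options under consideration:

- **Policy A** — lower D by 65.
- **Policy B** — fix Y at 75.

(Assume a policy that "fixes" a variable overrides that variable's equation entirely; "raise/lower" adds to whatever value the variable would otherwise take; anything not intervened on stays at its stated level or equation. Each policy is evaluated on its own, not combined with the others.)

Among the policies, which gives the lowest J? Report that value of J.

-540

Policy A (D − 65):
  C = 96
  Y = 93
  V = 245 − 2·93 = 59
  D = 205 + 96 − 4·93 + 2·59 (−65 from intervention) = -18
  J = -32 − 6·96 + 6·93 − 2·(-18) = -14
Policy B (Y := 75):
  C = 96
  Y = 75
  V = 245 − 2·75 = 95
  D = 205 + 96 − 4·75 + 2·95 = 191
  J = -32 − 6·96 + 6·75 − 2·191 = -540
Comparing — Policy A: J=-14, Policy B: J=-540. Lowest is -540 (Policy B).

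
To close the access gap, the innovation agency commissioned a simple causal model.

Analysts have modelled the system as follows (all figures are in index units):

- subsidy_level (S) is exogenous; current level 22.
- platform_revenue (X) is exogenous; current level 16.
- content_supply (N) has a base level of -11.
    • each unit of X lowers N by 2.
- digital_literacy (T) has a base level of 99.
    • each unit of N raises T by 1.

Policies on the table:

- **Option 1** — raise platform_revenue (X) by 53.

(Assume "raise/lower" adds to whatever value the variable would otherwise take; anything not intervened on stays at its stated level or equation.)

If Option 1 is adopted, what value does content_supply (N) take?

-149

Option 1 (X + 53):
  X = 16 + 53 = 69
  N = -11 − 2·69 = -149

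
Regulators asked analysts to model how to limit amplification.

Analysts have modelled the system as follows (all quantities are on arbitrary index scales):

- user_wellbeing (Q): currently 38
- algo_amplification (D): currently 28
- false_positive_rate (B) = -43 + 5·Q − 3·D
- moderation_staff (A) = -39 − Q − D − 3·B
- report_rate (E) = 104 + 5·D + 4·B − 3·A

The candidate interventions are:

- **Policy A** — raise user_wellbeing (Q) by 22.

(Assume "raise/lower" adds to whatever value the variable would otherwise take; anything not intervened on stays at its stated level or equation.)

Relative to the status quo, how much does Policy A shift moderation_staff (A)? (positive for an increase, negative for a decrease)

Baseline:
  Q = 38
  D = 28
  B = -43 + 5·38 − 3·28 = 63
  A = -39 − 38 − 28 − 3·63 = -294
Policy A (Q + 22):
  Q = 38 + 22 = 60
  D = 28
  B = -43 + 5·60 − 3·28 = 173
  A = -39 − 60 − 28 − 3·173 = -646
Change in A: -646 − (-294) = -352

-352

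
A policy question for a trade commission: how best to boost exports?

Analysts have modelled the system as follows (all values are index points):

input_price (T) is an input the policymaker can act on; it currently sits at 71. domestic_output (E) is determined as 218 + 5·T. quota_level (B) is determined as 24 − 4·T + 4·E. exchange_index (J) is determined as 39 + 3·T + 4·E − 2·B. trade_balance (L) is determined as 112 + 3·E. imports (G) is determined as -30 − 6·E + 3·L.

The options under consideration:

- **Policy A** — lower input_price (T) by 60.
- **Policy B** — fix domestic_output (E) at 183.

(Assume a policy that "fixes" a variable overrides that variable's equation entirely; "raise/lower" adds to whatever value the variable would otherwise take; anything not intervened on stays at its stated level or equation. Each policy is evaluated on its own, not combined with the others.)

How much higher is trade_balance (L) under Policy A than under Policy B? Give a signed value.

Policy A (T − 60):
  T = 71 − 60 = 11
  E = 218 + 5·11 = 273
  L = 112 + 3·273 = 931
Policy B (E := 183):
  T = 71
  E = 183
  L = 112 + 3·183 = 661
L: 931 − 661 = 270

270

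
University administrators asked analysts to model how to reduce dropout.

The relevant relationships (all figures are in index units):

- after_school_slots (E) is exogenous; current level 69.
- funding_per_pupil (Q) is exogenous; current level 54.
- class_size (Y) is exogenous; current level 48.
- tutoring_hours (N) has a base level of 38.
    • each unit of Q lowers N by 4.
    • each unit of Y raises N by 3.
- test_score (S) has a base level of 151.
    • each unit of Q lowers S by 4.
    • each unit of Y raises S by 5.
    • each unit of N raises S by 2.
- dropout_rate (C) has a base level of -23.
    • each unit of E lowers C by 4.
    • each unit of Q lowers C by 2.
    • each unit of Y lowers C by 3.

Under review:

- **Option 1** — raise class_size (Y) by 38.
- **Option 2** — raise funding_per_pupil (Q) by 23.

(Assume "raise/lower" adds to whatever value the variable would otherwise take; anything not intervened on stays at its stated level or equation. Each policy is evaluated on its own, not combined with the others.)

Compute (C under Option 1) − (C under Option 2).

-68

Option 1 (Y + 38):
  E = 69
  Q = 54
  Y = 48 + 38 = 86
  C = -23 − 4·69 − 2·54 − 3·86 = -665
Option 2 (Q + 23):
  E = 69
  Q = 54 + 23 = 77
  Y = 48
  C = -23 − 4·69 − 2·77 − 3·48 = -597
C: -665 − (-597) = -68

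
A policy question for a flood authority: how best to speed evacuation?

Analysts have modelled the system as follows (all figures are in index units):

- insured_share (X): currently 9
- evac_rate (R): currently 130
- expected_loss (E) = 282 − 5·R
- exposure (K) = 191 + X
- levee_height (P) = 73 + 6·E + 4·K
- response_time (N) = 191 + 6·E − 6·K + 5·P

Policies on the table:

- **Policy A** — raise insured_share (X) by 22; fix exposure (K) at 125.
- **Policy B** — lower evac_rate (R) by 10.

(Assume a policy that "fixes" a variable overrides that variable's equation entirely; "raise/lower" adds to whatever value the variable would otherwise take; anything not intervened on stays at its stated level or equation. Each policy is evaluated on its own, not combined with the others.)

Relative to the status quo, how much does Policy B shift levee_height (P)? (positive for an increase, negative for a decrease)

Baseline:
  X = 9
  R = 130
  E = 282 − 5·130 = -368
  K = 191 + 9 = 200
  P = 73 + 6·(-368) + 4·200 = -1335
Policy B (R − 10):
  X = 9
  R = 130 − 10 = 120
  E = 282 − 5·120 = -318
  K = 191 + 9 = 200
  P = 73 + 6·(-318) + 4·200 = -1035
Change in P: -1035 − (-1335) = 300

300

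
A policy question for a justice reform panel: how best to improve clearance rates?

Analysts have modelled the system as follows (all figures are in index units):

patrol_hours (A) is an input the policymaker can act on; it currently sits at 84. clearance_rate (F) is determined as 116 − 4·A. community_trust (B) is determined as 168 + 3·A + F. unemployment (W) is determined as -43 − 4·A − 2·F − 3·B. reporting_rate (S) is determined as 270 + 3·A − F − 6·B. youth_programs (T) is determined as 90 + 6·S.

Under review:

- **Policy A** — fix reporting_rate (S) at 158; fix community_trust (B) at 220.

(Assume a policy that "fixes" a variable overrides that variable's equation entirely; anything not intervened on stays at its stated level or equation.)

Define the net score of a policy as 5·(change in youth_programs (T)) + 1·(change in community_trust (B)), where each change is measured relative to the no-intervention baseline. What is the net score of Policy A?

Baseline:
  A = 84
  F = 116 − 4·84 = -220
  B = 168 + 3·84 + (-220) = 200
  S = 270 + 3·84 − (-220) − 6·200 = -458
  T = 90 + 6·(-458) = -2658
Policy A (S := 158, B := 220):
  A = 84
  F = 116 − 4·84 = -220
  B = 220
  S = 158
  T = 90 + 6·158 = 1038
ΔT = 1038 − (-2658) = 3696; ΔB = 220 − 200 = 20
Score = 5·3696 + 1·20 = 18500

18500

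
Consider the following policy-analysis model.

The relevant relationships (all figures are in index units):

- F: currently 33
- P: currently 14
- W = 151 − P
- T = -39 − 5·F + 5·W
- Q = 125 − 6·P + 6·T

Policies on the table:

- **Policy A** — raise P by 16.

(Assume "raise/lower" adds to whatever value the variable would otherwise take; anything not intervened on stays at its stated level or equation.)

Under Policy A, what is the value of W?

121

Policy A (P + 16):
  P = 14 + 16 = 30
  W = 151 − 30 = 121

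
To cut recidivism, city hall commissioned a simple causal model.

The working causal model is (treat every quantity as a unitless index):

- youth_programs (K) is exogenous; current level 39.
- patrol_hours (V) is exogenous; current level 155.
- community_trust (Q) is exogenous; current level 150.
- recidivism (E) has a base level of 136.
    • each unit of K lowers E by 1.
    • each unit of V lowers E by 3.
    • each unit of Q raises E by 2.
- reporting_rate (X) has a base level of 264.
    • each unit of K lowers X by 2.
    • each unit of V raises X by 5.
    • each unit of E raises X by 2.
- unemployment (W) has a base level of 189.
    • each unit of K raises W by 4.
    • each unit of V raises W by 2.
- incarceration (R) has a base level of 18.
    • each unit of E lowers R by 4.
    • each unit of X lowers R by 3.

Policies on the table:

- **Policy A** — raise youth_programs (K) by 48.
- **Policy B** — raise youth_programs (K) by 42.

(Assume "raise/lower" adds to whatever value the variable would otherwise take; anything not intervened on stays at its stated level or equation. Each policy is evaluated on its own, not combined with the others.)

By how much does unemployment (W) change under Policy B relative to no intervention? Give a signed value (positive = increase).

Baseline:
  K = 39
  V = 155
  W = 189 + 4·39 + 2·155 = 655
Policy B (K + 42):
  K = 39 + 42 = 81
  V = 155
  W = 189 + 4·81 + 2·155 = 823
Change in W: 823 − 655 = 168

168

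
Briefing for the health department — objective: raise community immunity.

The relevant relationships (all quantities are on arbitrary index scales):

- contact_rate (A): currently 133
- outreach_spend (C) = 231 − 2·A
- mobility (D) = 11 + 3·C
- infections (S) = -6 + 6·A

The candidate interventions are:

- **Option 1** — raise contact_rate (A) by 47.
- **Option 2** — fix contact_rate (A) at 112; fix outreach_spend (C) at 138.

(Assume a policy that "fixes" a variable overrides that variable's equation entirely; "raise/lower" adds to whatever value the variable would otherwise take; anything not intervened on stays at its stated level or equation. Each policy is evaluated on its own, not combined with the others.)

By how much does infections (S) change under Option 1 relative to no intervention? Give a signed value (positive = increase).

282

Baseline:
  A = 133
  S = -6 + 6·133 = 792
Option 1 (A + 47):
  A = 133 + 47 = 180
  S = -6 + 6·180 = 1074
Change in S: 1074 − 792 = 282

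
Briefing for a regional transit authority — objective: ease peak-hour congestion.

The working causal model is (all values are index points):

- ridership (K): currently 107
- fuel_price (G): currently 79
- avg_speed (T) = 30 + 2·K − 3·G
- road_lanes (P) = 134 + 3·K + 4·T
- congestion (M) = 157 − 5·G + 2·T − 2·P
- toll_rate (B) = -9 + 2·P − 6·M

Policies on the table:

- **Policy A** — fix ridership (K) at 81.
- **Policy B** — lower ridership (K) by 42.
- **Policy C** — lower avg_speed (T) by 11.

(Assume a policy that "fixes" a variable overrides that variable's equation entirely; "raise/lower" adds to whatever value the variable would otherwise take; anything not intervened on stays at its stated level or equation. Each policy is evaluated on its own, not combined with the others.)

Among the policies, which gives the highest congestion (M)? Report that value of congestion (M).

Policy A (K := 81):
  K = 81
  G = 79
  T = 30 + 2·81 − 3·79 = -45
  P = 134 + 3·81 + 4·(-45) = 197
  M = 157 − 5·79 + 2·(-45) − 2·197 = -722
Policy B (K − 42):
  K = 107 − 42 = 65
  G = 79
  T = 30 + 2·65 − 3·79 = -77
  P = 134 + 3·65 + 4·(-77) = 21
  M = 157 − 5·79 + 2·(-77) − 2·21 = -434
Policy C (T − 11):
  K = 107
  G = 79
  T = 30 + 2·107 − 3·79 (−11 from intervention) = -4
  P = 134 + 3·107 + 4·(-4) = 439
  M = 157 − 5·79 + 2·(-4) − 2·439 = -1124
Comparing — Policy A: M=-722, Policy B: M=-434, Policy C: M=-1124. Highest is -434 (Policy B).

-434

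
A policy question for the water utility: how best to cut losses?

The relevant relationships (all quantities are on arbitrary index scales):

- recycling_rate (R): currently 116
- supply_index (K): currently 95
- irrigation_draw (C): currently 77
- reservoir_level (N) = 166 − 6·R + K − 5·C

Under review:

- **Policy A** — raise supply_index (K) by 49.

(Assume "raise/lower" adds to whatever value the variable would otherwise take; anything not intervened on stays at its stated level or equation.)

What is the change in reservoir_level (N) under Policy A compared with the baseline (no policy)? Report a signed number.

Baseline:
  R = 116
  K = 95
  C = 77
  N = 166 − 6·116 + 95 − 5·77 = -820
Policy A (K + 49):
  R = 116
  K = 95 + 49 = 144
  C = 77
  N = 166 − 6·116 + 144 − 5·77 = -771
Change in N: -771 − (-820) = 49

49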